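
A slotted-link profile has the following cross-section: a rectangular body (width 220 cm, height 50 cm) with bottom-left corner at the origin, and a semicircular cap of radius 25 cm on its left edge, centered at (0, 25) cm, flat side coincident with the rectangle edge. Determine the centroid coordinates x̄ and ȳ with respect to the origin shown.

x̄ = 100.12 cm, ȳ = 25.00 cm

Part | A | x̄ᵢ | ȳᵢ | A·x̄ᵢ | A·ȳᵢ
rectangular body | 11000.00 | 110.00 | 25.00 | 1210000.00 | 275000.00
semicircular end | 981.75 | -10.61 | 25.00 | -10416.67 | 24543.69
Σ | 11981.75 |  |  | 1199583.33 | 299543.69
x̄ = 1199583.33 / 11981.75 = 100.12 cm
ȳ = 299543.69 / 11981.75 = 25.00 cm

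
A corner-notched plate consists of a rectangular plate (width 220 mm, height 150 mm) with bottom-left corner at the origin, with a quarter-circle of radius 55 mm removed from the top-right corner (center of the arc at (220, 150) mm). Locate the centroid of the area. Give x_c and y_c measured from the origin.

plate: A = 220 × 150 = 33000.00, centroid at (110.00, 75.00).
removed quarter-circle: A = −¼π·55² = -2375.83, centroid at (196.66, 126.66).
ΣA = 30624.17 mm²
ΣAx_c = (33000.00)(110.00) + (-2375.83)(196.66) = 3162775.86 mm³
ΣAy_c = (33000.00)(75.00) + (-2375.83)(126.66) = 2174083.92 mm³
x_c = 3162775.86 / 30624.17 = 103.28 mm
y_c = 2174083.92 / 30624.17 = 70.99 mm

x_c = 103.28 mm, y_c = 70.99 mm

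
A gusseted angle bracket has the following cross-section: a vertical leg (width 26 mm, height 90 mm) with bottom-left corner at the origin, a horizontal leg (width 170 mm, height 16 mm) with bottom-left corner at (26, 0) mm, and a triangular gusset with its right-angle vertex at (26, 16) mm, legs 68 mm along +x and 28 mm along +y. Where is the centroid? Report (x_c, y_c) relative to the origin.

x_c = 62.99 mm, y_c = 25.15 mm

Part | A | x̄ᵢ | ȳᵢ | A·x̄ᵢ | A·ȳᵢ
vertical leg | 2340.00 | 13.00 | 45.00 | 30420.00 | 105300.00
horizontal leg | 2720.00 | 111.00 | 8.00 | 301920.00 | 21760.00
gusset | 952.00 | 48.67 | 25.33 | 46330.67 | 24117.33
Σ | 6012.00 |  |  | 378670.67 | 151177.33
x_c = 378670.67 / 6012.00 = 62.99 mm
y_c = 151177.33 / 6012.00 = 25.15 mm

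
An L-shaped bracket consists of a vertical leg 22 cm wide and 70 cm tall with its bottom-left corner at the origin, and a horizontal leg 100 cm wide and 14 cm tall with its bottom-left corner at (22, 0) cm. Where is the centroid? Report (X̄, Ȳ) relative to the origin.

X̄ = 40.05 cm, Ȳ = 21.67 cm

vertical leg: A = 22 × 70 = 1540.00, centroid at (11.00, 35.00).
horizontal leg: A = 100 × 14 = 1400.00, centroid at (72.00, 7.00).
ΣA = 2940.00 cm², ΣAX̄ = 117740.00 cm³, ΣAȲ = 63700.00 cm³.
X̄ = 117740.00/2940.00 = 40.05 cm; Ȳ = 63700.00/2940.00 = 21.67 cm.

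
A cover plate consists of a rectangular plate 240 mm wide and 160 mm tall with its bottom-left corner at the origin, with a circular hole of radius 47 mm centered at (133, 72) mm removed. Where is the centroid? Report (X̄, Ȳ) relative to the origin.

plate: A = 240 × 160 = 38400.00, centroid at (120.00, 80.00).
hole: A = −π·47² = -6939.78, centroid at (133.00, 72.00).
ΣA = 31460.22 mm²
ΣAX̄ = (38400.00)(120.00) + (-6939.78)(133.00) = 3685009.50 mm³
ΣAȲ = (38400.00)(80.00) + (-6939.78)(72.00) = 2572335.97 mm³
X̄ = 3685009.50 / 31460.22 = 117.13 mm
Ȳ = 2572335.97 / 31460.22 = 81.76 mm

X̄ = 117.13 mm, Ȳ = 81.76 mm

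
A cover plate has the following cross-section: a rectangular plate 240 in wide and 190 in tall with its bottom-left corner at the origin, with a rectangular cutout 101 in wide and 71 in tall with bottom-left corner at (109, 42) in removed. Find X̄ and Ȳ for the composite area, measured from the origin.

X̄ = 112.63 in, Ȳ = 98.27 in

plate: A = 240 × 190 = 45600.00, centroid at (120.00, 95.00).
hole: A = −(101 × 71) = -7171.00, centroid at (159.50, 77.50).
ΣA = 38429.00 in²
ΣAX̄ = (45600.00)(120.00) + (-7171.00)(159.50) = 4328225.50 in³
ΣAȲ = (45600.00)(95.00) + (-7171.00)(77.50) = 3776247.50 in³
X̄ = 4328225.50 / 38429.00 = 112.63 in
Ȳ = 3776247.50 / 38429.00 = 98.27 in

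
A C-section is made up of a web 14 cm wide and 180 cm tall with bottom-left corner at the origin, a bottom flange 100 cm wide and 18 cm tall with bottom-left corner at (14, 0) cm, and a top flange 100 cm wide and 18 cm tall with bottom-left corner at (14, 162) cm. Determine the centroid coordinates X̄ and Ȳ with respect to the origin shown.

X̄ = 40.53 cm, Ȳ = 90.00 cm

web: A = 14 × 180 = 2520.00, centroid at (7.00, 90.00).
bottom flange: A = 100 × 18 = 1800.00, centroid at (64.00, 9.00).
top flange: A = 100 × 18 = 1800.00, centroid at (64.00, 171.00).
ΣA = 6120.00 cm², ΣAX̄ = 248040.00 cm³, ΣAȲ = 550800.00 cm³.
X̄ = 248040.00/6120.00 = 40.53 cm; Ȳ = 550800.00/6120.00 = 90.00 cm.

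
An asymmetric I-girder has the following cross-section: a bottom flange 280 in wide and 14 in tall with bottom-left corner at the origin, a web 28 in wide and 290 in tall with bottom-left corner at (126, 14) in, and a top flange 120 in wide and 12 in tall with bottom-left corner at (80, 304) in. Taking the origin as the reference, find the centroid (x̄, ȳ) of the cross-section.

bottom flange: A = 280 × 14 = 3920.00, centroid at (140.00, 7.00).
web: A = 28 × 290 = 8120.00, centroid at (140.00, 159.00).
top flange: A = 120 × 12 = 1440.00, centroid at (140.00, 310.00).
ΣA = 13480.00 in²
ΣAx̄ = (3920.00)(140.00) + (8120.00)(140.00) + (1440.00)(140.00) = 1887200.00 in³
ΣAȳ = (3920.00)(7.00) + (8120.00)(159.00) + (1440.00)(310.00) = 1764920.00 in³
x̄ = 1887200.00 / 13480.00 = 140.00 in
ȳ = 1764920.00 / 13480.00 = 130.93 in

x̄ = 140.00 in, ȳ = 130.93 in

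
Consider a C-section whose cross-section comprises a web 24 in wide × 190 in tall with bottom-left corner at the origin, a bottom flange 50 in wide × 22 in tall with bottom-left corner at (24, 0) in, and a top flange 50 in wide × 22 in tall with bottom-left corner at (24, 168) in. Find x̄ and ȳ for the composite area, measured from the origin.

Part | A | x̄ᵢ | ȳᵢ | A·x̄ᵢ | A·ȳᵢ
web | 4560.00 | 12.00 | 95.00 | 54720.00 | 433200.00
bottom flange | 1100.00 | 49.00 | 11.00 | 53900.00 | 12100.00
top flange | 1100.00 | 49.00 | 179.00 | 53900.00 | 196900.00
Σ | 6760.00 |  |  | 162520.00 | 642200.00
x̄ = 162520.00 / 6760.00 = 24.04 in
ȳ = 642200.00 / 6760.00 = 95.00 in

x̄ = 24.04 in, ȳ = 95.00 in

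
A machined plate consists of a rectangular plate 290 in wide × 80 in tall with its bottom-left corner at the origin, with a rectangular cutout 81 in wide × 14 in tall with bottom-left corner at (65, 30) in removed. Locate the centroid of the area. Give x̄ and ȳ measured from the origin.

x̄ = 147.03 in, ȳ = 40.15 in

plate: A = 290 × 80 = 23200.00, centroid at (145.00, 40.00).
hole: A = −(81 × 14) = -1134.00, centroid at (105.50, 37.00).
ΣA = 22066.00 in², ΣAx̄ = 3244363.00 in³, ΣAȳ = 886042.00 in³.
x̄ = 3244363.00/22066.00 = 147.03 in; ȳ = 886042.00/22066.00 = 40.15 in.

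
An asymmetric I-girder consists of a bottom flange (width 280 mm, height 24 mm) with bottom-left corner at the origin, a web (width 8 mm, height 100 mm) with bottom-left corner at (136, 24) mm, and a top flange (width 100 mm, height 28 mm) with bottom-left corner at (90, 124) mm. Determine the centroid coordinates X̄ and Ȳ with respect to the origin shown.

X̄ = 140.00 mm, Ȳ = 50.99 mm

Part | A | x̄ᵢ | ȳᵢ | A·x̄ᵢ | A·ȳᵢ
bottom flange | 6720.00 | 140.00 | 12.00 | 940800.00 | 80640.00
web | 800.00 | 140.00 | 74.00 | 112000.00 | 59200.00
top flange | 2800.00 | 140.00 | 138.00 | 392000.00 | 386400.00
Σ | 10320.00 |  |  | 1444800.00 | 526240.00
X̄ = 1444800.00 / 10320.00 = 140.00 mm
Ȳ = 526240.00 / 10320.00 = 50.99 mm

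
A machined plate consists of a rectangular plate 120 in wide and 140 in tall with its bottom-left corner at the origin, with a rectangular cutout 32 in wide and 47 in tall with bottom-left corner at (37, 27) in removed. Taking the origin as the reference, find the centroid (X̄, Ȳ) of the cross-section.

X̄ = 60.69 in, Ȳ = 71.92 in

plate: A = 120 × 140 = 16800.00, centroid at (60.00, 70.00).
hole: A = −(32 × 47) = -1504.00, centroid at (53.00, 50.50).
ΣA = 15296.00 in², ΣAX̄ = 928288.00 in³, ΣAȲ = 1100048.00 in³.
X̄ = 928288.00/15296.00 = 60.69 in; Ȳ = 1100048.00/15296.00 = 71.92 in.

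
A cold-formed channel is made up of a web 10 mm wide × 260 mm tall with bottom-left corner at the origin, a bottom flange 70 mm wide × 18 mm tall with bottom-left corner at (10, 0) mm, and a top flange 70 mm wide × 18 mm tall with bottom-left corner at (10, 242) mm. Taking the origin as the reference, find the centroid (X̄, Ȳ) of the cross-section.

X̄ = 24.69 mm, Ȳ = 130.00 mm

web: A = 10 × 260 = 2600.00, centroid at (5.00, 130.00).
bottom flange: A = 70 × 18 = 1260.00, centroid at (45.00, 9.00).
top flange: A = 70 × 18 = 1260.00, centroid at (45.00, 251.00).
ΣA = 5120.00 mm², ΣAX̄ = 126400.00 mm³, ΣAȲ = 665600.00 mm³.
X̄ = 126400.00/5120.00 = 24.69 mm; Ȳ = 665600.00/5120.00 = 130.00 mm.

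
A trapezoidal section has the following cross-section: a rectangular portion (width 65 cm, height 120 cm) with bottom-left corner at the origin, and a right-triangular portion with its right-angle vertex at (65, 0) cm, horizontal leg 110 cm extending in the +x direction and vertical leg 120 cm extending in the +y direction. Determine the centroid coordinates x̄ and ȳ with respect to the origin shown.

x̄ = 64.20 cm, ȳ = 50.83 cm

rectangular portion: A = 65 × 120 = 7800.00, centroid at (32.50, 60.00).
triangular portion: A = ½·110·120 = 6600.00, centroid at (101.67, 40.00).
ΣA = 14400.00 cm², ΣAx̄ = 924500.00 cm³, ΣAȳ = 732000.00 cm³.
x̄ = 924500.00/14400.00 = 64.20 cm; ȳ = 732000.00/14400.00 = 50.83 cm.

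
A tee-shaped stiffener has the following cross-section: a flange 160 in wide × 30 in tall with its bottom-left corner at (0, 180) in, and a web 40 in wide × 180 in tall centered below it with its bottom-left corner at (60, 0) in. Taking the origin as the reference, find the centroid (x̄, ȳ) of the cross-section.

web: A = 40 × 180 = 7200.00, centroid at (80.00, 90.00).
flange: A = 160 × 30 = 4800.00, centroid at (80.00, 195.00).
ΣA = 12000.00 in², ΣAx̄ = 960000.00 in³, ΣAȳ = 1584000.00 in³.
x̄ = 960000.00/12000.00 = 80.00 in; ȳ = 1584000.00/12000.00 = 132.00 in.

x̄ = 80.00 in, ȳ = 132.00 in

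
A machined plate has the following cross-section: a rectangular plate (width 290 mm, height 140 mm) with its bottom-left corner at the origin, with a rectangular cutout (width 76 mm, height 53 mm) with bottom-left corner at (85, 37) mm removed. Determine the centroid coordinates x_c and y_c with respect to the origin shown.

plate: A = 290 × 140 = 40600.00, centroid at (145.00, 70.00).
hole: A = −(76 × 53) = -4028.00, centroid at (123.00, 63.50).
ΣA = 36572.00 mm², ΣAx_c = 5391556.00 mm³, ΣAy_c = 2586222.00 mm³.
x_c = 5391556.00/36572.00 = 147.42 mm; y_c = 2586222.00/36572.00 = 70.72 mm.

x_c = 147.42 mm, y_c = 70.72 mm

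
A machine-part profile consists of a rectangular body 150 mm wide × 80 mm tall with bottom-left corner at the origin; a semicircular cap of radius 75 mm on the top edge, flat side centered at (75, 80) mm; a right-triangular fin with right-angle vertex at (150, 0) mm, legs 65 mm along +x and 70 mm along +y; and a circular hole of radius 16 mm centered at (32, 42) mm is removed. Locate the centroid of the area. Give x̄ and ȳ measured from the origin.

x̄ = 86.41 mm, ȳ = 66.68 mm

rectangular body: A = 150 × 80 = 12000.00, centroid at (75.00, 40.00).
semicircular top: A = ½π·75² = 8835.73, centroid at (75.00, 111.83).
triangular fin: A = ½·65·70 = 2275.00, centroid at (171.67, 23.33).
hole: A = −π·16² = -804.25, centroid at (32.00, 42.00).
ΣA = 22306.48 mm²
ΣAx̄ = (12000.00)(75.00) + (8835.73)(75.00) + (2275.00)(171.67) + (-804.25)(32.00) = 1927485.44 mm³
ΣAȳ = (12000.00)(40.00) + (8835.73)(111.83) + (2275.00)(23.33) + (-804.25)(42.00) = 1487413.28 mm³
x̄ = 1927485.44 / 22306.48 = 86.41 mm
ȳ = 1487413.28 / 22306.48 = 66.68 mm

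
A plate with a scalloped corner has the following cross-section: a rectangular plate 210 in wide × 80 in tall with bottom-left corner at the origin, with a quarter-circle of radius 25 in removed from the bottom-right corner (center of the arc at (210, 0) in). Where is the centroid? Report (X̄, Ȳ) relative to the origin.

X̄ = 102.16 in, Ȳ = 40.88 in

plate: A = 210 × 80 = 16800.00, centroid at (105.00, 40.00).
removed quarter-circle: A = −¼π·25² = -490.87, centroid at (199.39, 10.61).
ΣA = 16309.13 in², ΣAX̄ = 1666124.82 in³, ΣAȲ = 666791.67 in³.
X̄ = 1666124.82/16309.13 = 102.16 in; Ȳ = 666791.67/16309.13 = 40.88 in.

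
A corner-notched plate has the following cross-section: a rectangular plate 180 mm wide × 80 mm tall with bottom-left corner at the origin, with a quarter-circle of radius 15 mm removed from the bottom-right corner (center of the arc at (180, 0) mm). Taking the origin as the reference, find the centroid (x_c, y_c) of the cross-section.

x_c = 88.96 mm, y_c = 40.42 mm

plate: A = 180 × 80 = 14400.00, centroid at (90.00, 40.00).
removed quarter-circle: A = −¼π·15² = -176.71, centroid at (173.63, 6.37).
ΣA = 14223.29 mm², ΣAx_c = 1265316.37 mm³, ΣAy_c = 574875.00 mm³.
x_c = 1265316.37/14223.29 = 88.96 mm; y_c = 574875.00/14223.29 = 40.42 mm.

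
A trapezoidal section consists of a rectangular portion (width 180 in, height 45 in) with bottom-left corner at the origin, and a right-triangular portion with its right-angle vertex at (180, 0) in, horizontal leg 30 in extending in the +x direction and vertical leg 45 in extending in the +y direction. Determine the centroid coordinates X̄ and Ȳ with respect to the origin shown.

X̄ = 97.69 in, Ȳ = 21.92 in

rectangular portion: A = 180 × 45 = 8100.00, centroid at (90.00, 22.50).
triangular portion: A = ½·30·45 = 675.00, centroid at (190.00, 15.00).
ΣA = 8775.00 in², ΣAX̄ = 857250.00 in³, ΣAȲ = 192375.00 in³.
X̄ = 857250.00/8775.00 = 97.69 in; Ȳ = 192375.00/8775.00 = 21.92 in.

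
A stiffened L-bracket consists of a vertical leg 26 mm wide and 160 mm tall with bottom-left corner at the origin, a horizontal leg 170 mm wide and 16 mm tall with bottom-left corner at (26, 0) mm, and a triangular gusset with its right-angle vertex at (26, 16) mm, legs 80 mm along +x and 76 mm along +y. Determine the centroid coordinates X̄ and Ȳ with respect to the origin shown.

X̄ = 52.03 mm, Ȳ = 48.41 mm

vertical leg: A = 26 × 160 = 4160.00, centroid at (13.00, 80.00).
horizontal leg: A = 170 × 16 = 2720.00, centroid at (111.00, 8.00).
gusset: A = ½·80·76 = 3040.00, centroid at (52.67, 41.33).
ΣA = 9920.00 mm², ΣAX̄ = 516106.67 mm³, ΣAȲ = 480213.33 mm³.
X̄ = 516106.67/9920.00 = 52.03 mm; Ȳ = 480213.33/9920.00 = 48.41 mm.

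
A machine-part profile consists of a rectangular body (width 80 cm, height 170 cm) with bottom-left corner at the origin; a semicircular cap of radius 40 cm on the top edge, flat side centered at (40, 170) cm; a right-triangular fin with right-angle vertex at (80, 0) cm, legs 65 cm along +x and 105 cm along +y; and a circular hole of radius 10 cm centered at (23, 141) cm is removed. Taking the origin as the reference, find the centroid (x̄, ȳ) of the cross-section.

x̄ = 51.23 cm, ȳ = 88.54 cm

rectangular body: A = 80 × 170 = 13600.00, centroid at (40.00, 85.00).
semicircular top: A = ½π·40² = 2513.27, centroid at (40.00, 186.98).
triangular fin: A = ½·65·105 = 3412.50, centroid at (101.67, 35.00).
hole: A = −π·10² = -314.16, centroid at (23.00, 141.00).
ΣA = 19211.61 cm²
ΣAx̄ = (13600.00)(40.00) + (2513.27)(40.00) + (3412.50)(101.67) + (-314.16)(23.00) = 984242.80 cm³
ΣAȳ = (13600.00)(85.00) + (2513.27)(186.98) + (3412.50)(35.00) + (-314.16)(141.00) = 1701064.31 cm³
x̄ = 984242.80 / 19211.61 = 51.23 cm
ȳ = 1701064.31 / 19211.61 = 88.54 cm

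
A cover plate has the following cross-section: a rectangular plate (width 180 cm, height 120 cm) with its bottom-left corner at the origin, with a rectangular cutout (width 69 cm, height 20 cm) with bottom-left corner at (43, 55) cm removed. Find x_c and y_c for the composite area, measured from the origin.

x_c = 90.85 cm, y_c = 59.66 cm

plate: A = 180 × 120 = 21600.00, centroid at (90.00, 60.00).
hole: A = −(69 × 20) = -1380.00, centroid at (77.50, 65.00).
ΣA = 20220.00 cm², ΣAx_c = 1837050.00 cm³, ΣAy_c = 1206300.00 cm³.
x_c = 1837050.00/20220.00 = 90.85 cm; y_c = 1206300.00/20220.00 = 59.66 cm.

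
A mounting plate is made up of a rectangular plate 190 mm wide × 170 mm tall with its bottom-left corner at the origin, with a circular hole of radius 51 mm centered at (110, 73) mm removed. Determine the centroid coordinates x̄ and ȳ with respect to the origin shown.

plate: A = 190 × 170 = 32300.00, centroid at (95.00, 85.00).
hole: A = −π·51² = -8171.28, centroid at (110.00, 73.00).
ΣA = 24128.72 mm²
ΣAx̄ = (32300.00)(95.00) + (-8171.28)(110.00) = 2169658.93 mm³
ΣAȳ = (32300.00)(85.00) + (-8171.28)(73.00) = 2148996.38 mm³
x̄ = 2169658.93 / 24128.72 = 89.92 mm
ȳ = 2148996.38 / 24128.72 = 89.06 mm

x̄ = 89.92 mm, ȳ = 89.06 mm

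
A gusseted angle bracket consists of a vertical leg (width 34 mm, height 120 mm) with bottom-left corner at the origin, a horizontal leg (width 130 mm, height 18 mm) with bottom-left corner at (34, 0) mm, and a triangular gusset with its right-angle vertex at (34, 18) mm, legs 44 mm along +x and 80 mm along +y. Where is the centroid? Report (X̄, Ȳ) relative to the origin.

vertical leg: A = 34 × 120 = 4080.00, centroid at (17.00, 60.00).
horizontal leg: A = 130 × 18 = 2340.00, centroid at (99.00, 9.00).
gusset: A = ½·44·80 = 1760.00, centroid at (48.67, 44.67).
ΣA = 8180.00 mm²
ΣAX̄ = (4080.00)(17.00) + (2340.00)(99.00) + (1760.00)(48.67) = 386673.33 mm³
ΣAȲ = (4080.00)(60.00) + (2340.00)(9.00) + (1760.00)(44.67) = 344473.33 mm³
X̄ = 386673.33 / 8180.00 = 47.27 mm
Ȳ = 344473.33 / 8180.00 = 42.11 mm

X̄ = 47.27 mm, Ȳ = 42.11 mm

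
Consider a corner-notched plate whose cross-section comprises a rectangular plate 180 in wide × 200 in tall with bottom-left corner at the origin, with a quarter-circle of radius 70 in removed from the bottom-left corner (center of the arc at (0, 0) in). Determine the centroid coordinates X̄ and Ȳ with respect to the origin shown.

X̄ = 97.22 in, Ȳ = 108.41 in

plate: A = 180 × 200 = 36000.00, centroid at (90.00, 100.00).
removed quarter-circle: A = −¼π·70² = -3848.45, centroid at (29.71, 29.71).
ΣA = 32151.55 in², ΣAX̄ = 3125666.67 in³, ΣAȲ = 3485666.67 in³.
X̄ = 3125666.67/32151.55 = 97.22 in; Ȳ = 3485666.67/32151.55 = 108.41 in.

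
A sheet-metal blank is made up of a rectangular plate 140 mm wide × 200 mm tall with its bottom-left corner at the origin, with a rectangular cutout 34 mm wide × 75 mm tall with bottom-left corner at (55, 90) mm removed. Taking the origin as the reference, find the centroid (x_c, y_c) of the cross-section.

x_c = 69.80 mm, y_c = 97.24 mm

plate: A = 140 × 200 = 28000.00, centroid at (70.00, 100.00).
hole: A = −(34 × 75) = -2550.00, centroid at (72.00, 127.50).
ΣA = 25450.00 mm², ΣAx_c = 1776400.00 mm³, ΣAy_c = 2474875.00 mm³.
x_c = 1776400.00/25450.00 = 69.80 mm; y_c = 2474875.00/25450.00 = 97.24 mm.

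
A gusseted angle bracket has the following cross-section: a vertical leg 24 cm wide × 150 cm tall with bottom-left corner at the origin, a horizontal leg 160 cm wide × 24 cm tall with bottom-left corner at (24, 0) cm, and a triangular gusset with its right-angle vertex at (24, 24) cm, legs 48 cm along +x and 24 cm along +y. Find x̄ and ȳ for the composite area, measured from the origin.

vertical leg: A = 24 × 150 = 3600.00, centroid at (12.00, 75.00).
horizontal leg: A = 160 × 24 = 3840.00, centroid at (104.00, 12.00).
gusset: A = ½·48·24 = 576.00, centroid at (40.00, 32.00).
ΣA = 8016.00 cm²
ΣAx̄ = (3600.00)(12.00) + (3840.00)(104.00) + (576.00)(40.00) = 465600.00 cm³
ΣAȳ = (3600.00)(75.00) + (3840.00)(12.00) + (576.00)(32.00) = 334512.00 cm³
x̄ = 465600.00 / 8016.00 = 58.08 cm
ȳ = 334512.00 / 8016.00 = 41.73 cm

x̄ = 58.08 cm, ȳ = 41.73 cm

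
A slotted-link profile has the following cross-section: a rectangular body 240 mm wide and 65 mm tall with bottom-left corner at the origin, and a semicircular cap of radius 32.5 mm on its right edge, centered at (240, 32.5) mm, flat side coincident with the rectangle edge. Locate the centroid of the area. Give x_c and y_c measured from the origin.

rectangular body: A = 240 × 65 = 15600.00, centroid at (120.00, 32.50).
semicircular end: A = ½π·32.5² = 1659.15, centroid at (253.79, 32.50).
ΣA = 17259.15 mm², ΣAx_c = 2293082.29 mm³, ΣAy_c = 560922.49 mm³.
x_c = 2293082.29/17259.15 = 132.86 mm; y_c = 560922.49/17259.15 = 32.50 mm.

x_c = 132.86 mm, y_c = 32.50 mm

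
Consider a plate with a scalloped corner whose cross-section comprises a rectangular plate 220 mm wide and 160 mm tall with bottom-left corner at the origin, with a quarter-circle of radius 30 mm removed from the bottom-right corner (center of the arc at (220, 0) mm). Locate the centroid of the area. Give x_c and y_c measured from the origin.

x_c = 108.01 mm, y_c = 81.38 mm

plate: A = 220 × 160 = 35200.00, centroid at (110.00, 80.00).
removed quarter-circle: A = −¼π·30² = -706.86, centroid at (207.27, 12.73).
ΣA = 34493.14 mm², ΣAx_c = 3725491.16 mm³, ΣAy_c = 2807000.00 mm³.
x_c = 3725491.16/34493.14 = 108.01 mm; y_c = 2807000.00/34493.14 = 81.38 mm.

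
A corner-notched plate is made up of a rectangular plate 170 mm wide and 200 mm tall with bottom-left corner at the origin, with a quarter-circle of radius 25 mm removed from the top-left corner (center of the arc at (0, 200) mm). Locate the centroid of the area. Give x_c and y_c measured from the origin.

x_c = 86.09 mm, y_c = 98.69 mm

plate: A = 170 × 200 = 34000.00, centroid at (85.00, 100.00).
removed quarter-circle: A = −¼π·25² = -490.87, centroid at (10.61, 189.39).
ΣA = 33509.13 mm², ΣAx_c = 2884791.67 mm³, ΣAy_c = 3307033.56 mm³.
x_c = 2884791.67/33509.13 = 86.09 mm; y_c = 3307033.56/33509.13 = 98.69 mm.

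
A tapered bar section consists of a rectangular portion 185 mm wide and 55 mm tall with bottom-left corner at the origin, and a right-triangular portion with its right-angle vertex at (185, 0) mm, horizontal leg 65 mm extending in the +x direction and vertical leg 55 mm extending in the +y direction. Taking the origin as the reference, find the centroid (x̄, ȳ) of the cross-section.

rectangular portion: A = 185 × 55 = 10175.00, centroid at (92.50, 27.50).
triangular portion: A = ½·65·55 = 1787.50, centroid at (206.67, 18.33).
ΣA = 11962.50 mm², ΣAx̄ = 1310604.17 mm³, ΣAȳ = 312583.33 mm³.
x̄ = 1310604.17/11962.50 = 109.56 mm; ȳ = 312583.33/11962.50 = 26.13 mm.

x̄ = 109.56 mm, ȳ = 26.13 mm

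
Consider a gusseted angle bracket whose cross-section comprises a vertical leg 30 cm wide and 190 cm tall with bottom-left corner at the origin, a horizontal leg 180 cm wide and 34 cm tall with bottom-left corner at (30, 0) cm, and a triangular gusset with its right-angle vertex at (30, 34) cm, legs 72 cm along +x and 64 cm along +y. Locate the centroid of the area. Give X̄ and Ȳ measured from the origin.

vertical leg: A = 30 × 190 = 5700.00, centroid at (15.00, 95.00).
horizontal leg: A = 180 × 34 = 6120.00, centroid at (120.00, 17.00).
gusset: A = ½·72·64 = 2304.00, centroid at (54.00, 55.33).
ΣA = 14124.00 cm²
ΣAX̄ = (5700.00)(15.00) + (6120.00)(120.00) + (2304.00)(54.00) = 944316.00 cm³
ΣAȲ = (5700.00)(95.00) + (6120.00)(17.00) + (2304.00)(55.33) = 773028.00 cm³
X̄ = 944316.00 / 14124.00 = 66.86 cm
Ȳ = 773028.00 / 14124.00 = 54.73 cm

X̄ = 66.86 cm, Ȳ = 54.73 cm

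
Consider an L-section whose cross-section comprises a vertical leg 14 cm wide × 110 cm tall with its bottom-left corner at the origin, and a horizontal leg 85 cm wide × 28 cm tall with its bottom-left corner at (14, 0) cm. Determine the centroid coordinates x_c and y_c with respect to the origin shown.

vertical leg: A = 14 × 110 = 1540.00, centroid at (7.00, 55.00).
horizontal leg: A = 85 × 28 = 2380.00, centroid at (56.50, 14.00).
ΣA = 3920.00 cm²
ΣAx_c = (1540.00)(7.00) + (2380.00)(56.50) = 145250.00 cm³
ΣAy_c = (1540.00)(55.00) + (2380.00)(14.00) = 118020.00 cm³
x_c = 145250.00 / 3920.00 = 37.05 cm
y_c = 118020.00 / 3920.00 = 30.11 cm

x_c = 37.05 cm, y_c = 30.11 cm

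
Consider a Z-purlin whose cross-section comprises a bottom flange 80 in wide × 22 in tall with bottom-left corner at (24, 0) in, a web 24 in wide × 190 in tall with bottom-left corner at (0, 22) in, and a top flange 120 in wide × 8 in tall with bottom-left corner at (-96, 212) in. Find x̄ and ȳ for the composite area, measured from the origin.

bottom flange: A = 80 × 22 = 1760.00, centroid at (64.00, 11.00).
web: A = 24 × 190 = 4560.00, centroid at (12.00, 117.00).
top flange: A = 120 × 8 = 960.00, centroid at (-36.00, 216.00).
ΣA = 7280.00 in², ΣAx̄ = 132800.00 in³, ΣAȳ = 760240.00 in³.
x̄ = 132800.00/7280.00 = 18.24 in; ȳ = 760240.00/7280.00 = 104.43 in.

x̄ = 18.24 in, ȳ = 104.43 in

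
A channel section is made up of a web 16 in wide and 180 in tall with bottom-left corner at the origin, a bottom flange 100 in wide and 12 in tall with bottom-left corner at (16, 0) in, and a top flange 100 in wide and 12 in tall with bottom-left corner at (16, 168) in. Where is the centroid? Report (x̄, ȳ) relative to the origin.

web: A = 16 × 180 = 2880.00, centroid at (8.00, 90.00).
bottom flange: A = 100 × 12 = 1200.00, centroid at (66.00, 6.00).
top flange: A = 100 × 12 = 1200.00, centroid at (66.00, 174.00).
ΣA = 5280.00 in², ΣAx̄ = 181440.00 in³, ΣAȳ = 475200.00 in³.
x̄ = 181440.00/5280.00 = 34.36 in; ȳ = 475200.00/5280.00 = 90.00 in.

x̄ = 34.36 in, ȳ = 90.00 in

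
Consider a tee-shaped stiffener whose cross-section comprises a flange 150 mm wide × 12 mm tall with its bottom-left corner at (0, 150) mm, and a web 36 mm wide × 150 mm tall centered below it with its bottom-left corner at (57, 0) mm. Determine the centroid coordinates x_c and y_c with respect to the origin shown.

x_c = 75.00 mm, y_c = 95.25 mm

web: A = 36 × 150 = 5400.00, centroid at (75.00, 75.00).
flange: A = 150 × 12 = 1800.00, centroid at (75.00, 156.00).
ΣA = 7200.00 mm², ΣAx_c = 540000.00 mm³, ΣAy_c = 685800.00 mm³.
x_c = 540000.00/7200.00 = 75.00 mm; y_c = 685800.00/7200.00 = 95.25 mm.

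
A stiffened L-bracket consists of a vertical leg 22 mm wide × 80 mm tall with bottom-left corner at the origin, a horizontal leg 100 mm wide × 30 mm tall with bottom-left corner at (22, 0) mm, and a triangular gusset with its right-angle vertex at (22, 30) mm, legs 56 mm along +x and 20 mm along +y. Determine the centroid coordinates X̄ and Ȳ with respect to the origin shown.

vertical leg: A = 22 × 80 = 1760.00, centroid at (11.00, 40.00).
horizontal leg: A = 100 × 30 = 3000.00, centroid at (72.00, 15.00).
gusset: A = ½·56·20 = 560.00, centroid at (40.67, 36.67).
ΣA = 5320.00 mm², ΣAX̄ = 258133.33 mm³, ΣAȲ = 135933.33 mm³.
X̄ = 258133.33/5320.00 = 48.52 mm; Ȳ = 135933.33/5320.00 = 25.55 mm.

X̄ = 48.52 mm, Ȳ = 25.55 mm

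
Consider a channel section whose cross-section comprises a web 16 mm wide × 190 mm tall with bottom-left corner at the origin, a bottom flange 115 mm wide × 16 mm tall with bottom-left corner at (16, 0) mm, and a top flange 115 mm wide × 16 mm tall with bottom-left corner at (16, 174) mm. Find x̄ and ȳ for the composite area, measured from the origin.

x̄ = 43.87 mm, ȳ = 95.00 mm

Part | A | x̄ᵢ | ȳᵢ | A·x̄ᵢ | A·ȳᵢ
web | 3040.00 | 8.00 | 95.00 | 24320.00 | 288800.00
bottom flange | 1840.00 | 73.50 | 8.00 | 135240.00 | 14720.00
top flange | 1840.00 | 73.50 | 182.00 | 135240.00 | 334880.00
Σ | 6720.00 |  |  | 294800.00 | 638400.00
x̄ = 294800.00 / 6720.00 = 43.87 mm
ȳ = 638400.00 / 6720.00 = 95.00 mm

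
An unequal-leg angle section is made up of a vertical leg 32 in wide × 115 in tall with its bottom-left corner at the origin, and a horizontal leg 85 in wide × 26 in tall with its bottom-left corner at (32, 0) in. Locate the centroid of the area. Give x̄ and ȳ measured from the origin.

vertical leg: A = 32 × 115 = 3680.00, centroid at (16.00, 57.50).
horizontal leg: A = 85 × 26 = 2210.00, centroid at (74.50, 13.00).
ΣA = 5890.00 in²
ΣAx̄ = (3680.00)(16.00) + (2210.00)(74.50) = 223525.00 in³
ΣAȳ = (3680.00)(57.50) + (2210.00)(13.00) = 240330.00 in³
x̄ = 223525.00 / 5890.00 = 37.95 in
ȳ = 240330.00 / 5890.00 = 40.80 in

x̄ = 37.95 in, ȳ = 40.80 in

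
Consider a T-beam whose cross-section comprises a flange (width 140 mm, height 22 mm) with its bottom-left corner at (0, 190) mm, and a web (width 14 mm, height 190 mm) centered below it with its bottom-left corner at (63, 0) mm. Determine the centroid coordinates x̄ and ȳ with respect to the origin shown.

web: A = 14 × 190 = 2660.00, centroid at (70.00, 95.00).
flange: A = 140 × 22 = 3080.00, centroid at (70.00, 201.00).
ΣA = 5740.00 mm², ΣAx̄ = 401800.00 mm³, ΣAȳ = 871780.00 mm³.
x̄ = 401800.00/5740.00 = 70.00 mm; ȳ = 871780.00/5740.00 = 151.88 mm.

x̄ = 70.00 mm, ȳ = 151.88 mm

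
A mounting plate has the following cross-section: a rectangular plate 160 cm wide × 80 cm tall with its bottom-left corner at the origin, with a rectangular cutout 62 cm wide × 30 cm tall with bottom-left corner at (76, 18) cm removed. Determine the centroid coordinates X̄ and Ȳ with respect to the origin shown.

X̄ = 75.41 cm, Ȳ = 41.19 cm

plate: A = 160 × 80 = 12800.00, centroid at (80.00, 40.00).
hole: A = −(62 × 30) = -1860.00, centroid at (107.00, 33.00).
ΣA = 10940.00 cm²
ΣAX̄ = (12800.00)(80.00) + (-1860.00)(107.00) = 824980.00 cm³
ΣAȲ = (12800.00)(40.00) + (-1860.00)(33.00) = 450620.00 cm³
X̄ = 824980.00 / 10940.00 = 75.41 cm
Ȳ = 450620.00 / 10940.00 = 41.19 cm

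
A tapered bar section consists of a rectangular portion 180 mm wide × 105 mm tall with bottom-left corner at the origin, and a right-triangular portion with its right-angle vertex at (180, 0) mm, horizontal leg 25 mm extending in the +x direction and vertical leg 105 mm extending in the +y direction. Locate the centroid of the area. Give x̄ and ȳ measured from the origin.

x̄ = 96.39 mm, ȳ = 51.36 mm

rectangular portion: A = 180 × 105 = 18900.00, centroid at (90.00, 52.50).
triangular portion: A = ½·25·105 = 1312.50, centroid at (188.33, 35.00).
ΣA = 20212.50 mm²
ΣAx̄ = (18900.00)(90.00) + (1312.50)(188.33) = 1948187.50 mm³
ΣAȳ = (18900.00)(52.50) + (1312.50)(35.00) = 1038187.50 mm³
x̄ = 1948187.50 / 20212.50 = 96.39 mm
ȳ = 1038187.50 / 20212.50 = 51.36 mm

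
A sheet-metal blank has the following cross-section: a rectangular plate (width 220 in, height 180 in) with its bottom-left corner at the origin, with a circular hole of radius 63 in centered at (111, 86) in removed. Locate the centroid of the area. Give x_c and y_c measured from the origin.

plate: A = 220 × 180 = 39600.00, centroid at (110.00, 90.00).
hole: A = −π·63² = -12468.98, centroid at (111.00, 86.00).
ΣA = 27131.02 in², ΣAx_c = 2971943.08 in³, ΣAy_c = 2491667.61 in³.
x_c = 2971943.08/27131.02 = 109.54 in; y_c = 2491667.61/27131.02 = 91.84 in.

x_c = 109.54 in, y_c = 91.84 in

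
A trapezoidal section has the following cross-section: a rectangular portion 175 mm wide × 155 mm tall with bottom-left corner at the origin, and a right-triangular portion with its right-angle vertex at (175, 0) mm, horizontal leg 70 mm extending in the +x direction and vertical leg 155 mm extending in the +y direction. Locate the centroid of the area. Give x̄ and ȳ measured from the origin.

rectangular portion: A = 175 × 155 = 27125.00, centroid at (87.50, 77.50).
triangular portion: A = ½·70·155 = 5425.00, centroid at (198.33, 51.67).
ΣA = 32550.00 mm², ΣAx̄ = 3449395.83 mm³, ΣAȳ = 2382479.17 mm³.
x̄ = 3449395.83/32550.00 = 105.97 mm; ȳ = 2382479.17/32550.00 = 73.19 mm.

x̄ = 105.97 mm, ȳ = 73.19 mm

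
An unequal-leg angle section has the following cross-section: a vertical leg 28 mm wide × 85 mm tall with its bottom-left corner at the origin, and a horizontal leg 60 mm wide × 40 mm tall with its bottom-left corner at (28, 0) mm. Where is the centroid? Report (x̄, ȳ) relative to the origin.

vertical leg: A = 28 × 85 = 2380.00, centroid at (14.00, 42.50).
horizontal leg: A = 60 × 40 = 2400.00, centroid at (58.00, 20.00).
ΣA = 4780.00 mm², ΣAx̄ = 172520.00 mm³, ΣAȳ = 149150.00 mm³.
x̄ = 172520.00/4780.00 = 36.09 mm; ȳ = 149150.00/4780.00 = 31.20 mm.

x̄ = 36.09 mm, ȳ = 31.20 mm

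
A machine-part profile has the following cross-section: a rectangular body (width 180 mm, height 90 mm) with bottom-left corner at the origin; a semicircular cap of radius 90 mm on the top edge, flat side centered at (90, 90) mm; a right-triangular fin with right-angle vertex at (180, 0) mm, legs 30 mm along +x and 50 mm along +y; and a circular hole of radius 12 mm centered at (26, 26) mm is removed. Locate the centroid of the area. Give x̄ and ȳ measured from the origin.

Part | A | x̄ᵢ | ȳᵢ | A·x̄ᵢ | A·ȳᵢ
rectangular body | 16200.00 | 90.00 | 45.00 | 1458000.00 | 729000.00
semicircular top | 12723.45 | 90.00 | 128.20 | 1145110.52 | 1631110.52
triangular fin | 750.00 | 190.00 | 16.67 | 142500.00 | 12500.00
hole | -452.39 | 26.00 | 26.00 | -11762.12 | -11762.12
Σ | 29221.06 |  |  | 2733848.40 | 2360848.40
x̄ = 2733848.40 / 29221.06 = 93.56 mm
ȳ = 2360848.40 / 29221.06 = 80.79 mm

x̄ = 93.56 mm, ȳ = 80.79 mm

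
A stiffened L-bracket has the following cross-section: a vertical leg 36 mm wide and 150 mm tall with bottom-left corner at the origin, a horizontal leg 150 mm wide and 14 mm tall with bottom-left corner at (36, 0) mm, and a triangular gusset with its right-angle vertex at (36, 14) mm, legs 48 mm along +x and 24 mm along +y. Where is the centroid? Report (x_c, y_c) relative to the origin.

vertical leg: A = 36 × 150 = 5400.00, centroid at (18.00, 75.00).
horizontal leg: A = 150 × 14 = 2100.00, centroid at (111.00, 7.00).
gusset: A = ½·48·24 = 576.00, centroid at (52.00, 22.00).
ΣA = 8076.00 mm²
ΣAx_c = (5400.00)(18.00) + (2100.00)(111.00) + (576.00)(52.00) = 360252.00 mm³
ΣAy_c = (5400.00)(75.00) + (2100.00)(7.00) + (576.00)(22.00) = 432372.00 mm³
x_c = 360252.00 / 8076.00 = 44.61 mm
y_c = 432372.00 / 8076.00 = 53.54 mm

x_c = 44.61 mm, y_c = 53.54 mm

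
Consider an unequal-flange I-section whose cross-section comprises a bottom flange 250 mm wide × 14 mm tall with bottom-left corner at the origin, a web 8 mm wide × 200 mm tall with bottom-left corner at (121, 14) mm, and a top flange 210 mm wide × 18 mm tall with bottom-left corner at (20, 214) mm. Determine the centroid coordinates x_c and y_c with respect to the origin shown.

Part | A | x̄ᵢ | ȳᵢ | A·x̄ᵢ | A·ȳᵢ
bottom flange | 3500.00 | 125.00 | 7.00 | 437500.00 | 24500.00
web | 1600.00 | 125.00 | 114.00 | 200000.00 | 182400.00
top flange | 3780.00 | 125.00 | 223.00 | 472500.00 | 842940.00
Σ | 8880.00 |  |  | 1110000.00 | 1049840.00
x_c = 1110000.00 / 8880.00 = 125.00 mm
y_c = 1049840.00 / 8880.00 = 118.23 mm

x_c = 125.00 mm, y_c = 118.23 mm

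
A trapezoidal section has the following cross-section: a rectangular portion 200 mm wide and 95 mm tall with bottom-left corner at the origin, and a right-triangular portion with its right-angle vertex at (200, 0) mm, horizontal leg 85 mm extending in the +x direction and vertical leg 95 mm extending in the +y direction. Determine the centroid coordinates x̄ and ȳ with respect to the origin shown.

x̄ = 122.49 mm, ȳ = 44.73 mm

Part | A | x̄ᵢ | ȳᵢ | A·x̄ᵢ | A·ȳᵢ
rectangular portion | 19000.00 | 100.00 | 47.50 | 1900000.00 | 902500.00
triangular portion | 4037.50 | 228.33 | 31.67 | 921895.83 | 127854.17
Σ | 23037.50 |  |  | 2821895.83 | 1030354.17
x̄ = 2821895.83 / 23037.50 = 122.49 mm
ȳ = 1030354.17 / 23037.50 = 44.73 mm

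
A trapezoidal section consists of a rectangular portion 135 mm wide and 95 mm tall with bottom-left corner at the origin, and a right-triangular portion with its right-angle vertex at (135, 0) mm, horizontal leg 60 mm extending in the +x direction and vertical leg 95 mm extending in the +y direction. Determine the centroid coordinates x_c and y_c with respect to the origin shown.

x_c = 83.41 mm, y_c = 44.62 mm

rectangular portion: A = 135 × 95 = 12825.00, centroid at (67.50, 47.50).
triangular portion: A = ½·60·95 = 2850.00, centroid at (155.00, 31.67).
ΣA = 15675.00 mm², ΣAx_c = 1307437.50 mm³, ΣAy_c = 699437.50 mm³.
x_c = 1307437.50/15675.00 = 83.41 mm; y_c = 699437.50/15675.00 = 44.62 mm.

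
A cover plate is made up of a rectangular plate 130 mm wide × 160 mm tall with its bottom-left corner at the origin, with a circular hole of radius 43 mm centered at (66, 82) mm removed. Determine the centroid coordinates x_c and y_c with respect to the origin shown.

x_c = 64.61 mm, y_c = 79.23 mm

plate: A = 130 × 160 = 20800.00, centroid at (65.00, 80.00).
hole: A = −π·43² = -5808.80, centroid at (66.00, 82.00).
ΣA = 14991.20 mm², ΣAx_c = 968618.88 mm³, ΣAy_c = 1187678.01 mm³.
x_c = 968618.88/14991.20 = 64.61 mm; y_c = 1187678.01/14991.20 = 79.23 mm.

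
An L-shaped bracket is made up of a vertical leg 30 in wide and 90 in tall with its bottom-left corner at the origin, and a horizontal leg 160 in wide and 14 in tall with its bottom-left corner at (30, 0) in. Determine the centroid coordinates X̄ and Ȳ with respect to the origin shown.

X̄ = 58.08 in, Ȳ = 27.77 in

Part | A | x̄ᵢ | ȳᵢ | A·x̄ᵢ | A·ȳᵢ
vertical leg | 2700.00 | 15.00 | 45.00 | 40500.00 | 121500.00
horizontal leg | 2240.00 | 110.00 | 7.00 | 246400.00 | 15680.00
Σ | 4940.00 |  |  | 286900.00 | 137180.00
X̄ = 286900.00 / 4940.00 = 58.08 in
Ȳ = 137180.00 / 4940.00 = 27.77 in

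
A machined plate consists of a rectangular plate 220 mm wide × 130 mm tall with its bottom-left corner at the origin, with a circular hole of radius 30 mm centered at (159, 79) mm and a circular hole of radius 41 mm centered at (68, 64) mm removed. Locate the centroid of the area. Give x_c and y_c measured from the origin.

plate: A = 220 × 130 = 28600.00, centroid at (110.00, 65.00).
hole 1: A = −π·30² = -2827.43, centroid at (159.00, 79.00).
hole 2: A = −π·41² = -5281.02, centroid at (68.00, 64.00).
ΣA = 20491.55 mm², ΣAx_c = 2337328.92 mm³, ΣAy_c = 1297647.66 mm³.
x_c = 2337328.92/20491.55 = 114.06 mm; y_c = 1297647.66/20491.55 = 63.33 mm.

x_c = 114.06 mm, y_c = 63.33 mm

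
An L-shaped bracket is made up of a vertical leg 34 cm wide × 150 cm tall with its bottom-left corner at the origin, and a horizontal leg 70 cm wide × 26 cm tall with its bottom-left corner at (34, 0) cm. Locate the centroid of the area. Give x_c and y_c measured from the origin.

vertical leg: A = 34 × 150 = 5100.00, centroid at (17.00, 75.00).
horizontal leg: A = 70 × 26 = 1820.00, centroid at (69.00, 13.00).
ΣA = 6920.00 cm², ΣAx_c = 212280.00 cm³, ΣAy_c = 406160.00 cm³.
x_c = 212280.00/6920.00 = 30.68 cm; y_c = 406160.00/6920.00 = 58.69 cm.

x_c = 30.68 cm, y_c = 58.69 cm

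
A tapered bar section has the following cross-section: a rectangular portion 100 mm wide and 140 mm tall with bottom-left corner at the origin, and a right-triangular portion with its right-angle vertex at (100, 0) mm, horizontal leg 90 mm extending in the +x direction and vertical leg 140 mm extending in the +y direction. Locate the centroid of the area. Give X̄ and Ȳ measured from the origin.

Part | A | x̄ᵢ | ȳᵢ | A·x̄ᵢ | A·ȳᵢ
rectangular portion | 14000.00 | 50.00 | 70.00 | 700000.00 | 980000.00
triangular portion | 6300.00 | 130.00 | 46.67 | 819000.00 | 294000.00
Σ | 20300.00 |  |  | 1519000.00 | 1274000.00
X̄ = 1519000.00 / 20300.00 = 74.83 mm
Ȳ = 1274000.00 / 20300.00 = 62.76 mm

X̄ = 74.83 mm, Ȳ = 62.76 mm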